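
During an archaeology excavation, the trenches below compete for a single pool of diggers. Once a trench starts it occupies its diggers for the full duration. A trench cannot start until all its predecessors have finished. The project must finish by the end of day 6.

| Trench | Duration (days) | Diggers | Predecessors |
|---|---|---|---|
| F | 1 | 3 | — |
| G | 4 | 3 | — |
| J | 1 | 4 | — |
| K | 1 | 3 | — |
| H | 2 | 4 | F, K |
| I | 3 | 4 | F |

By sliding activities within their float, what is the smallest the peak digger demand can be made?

7

Early-start (F@1, G@1, J@1, K@1, H@2, I@2) gives peak 13: d1:13  d2:11  d3:11  d4:7  d5:0  d6:0.
Shift G→3, K→2, H→5.
Schedule F@1, G@3, J@1, K@2, H@5, I@2: d1:7  d2:7  d3:7  d4:7  d5:7  d6:7 — peak 7.
Total digger-days = 42 over 6 days ⇒ peak ≥ ⌈42/6⌉ = 7, so 7 is optimal.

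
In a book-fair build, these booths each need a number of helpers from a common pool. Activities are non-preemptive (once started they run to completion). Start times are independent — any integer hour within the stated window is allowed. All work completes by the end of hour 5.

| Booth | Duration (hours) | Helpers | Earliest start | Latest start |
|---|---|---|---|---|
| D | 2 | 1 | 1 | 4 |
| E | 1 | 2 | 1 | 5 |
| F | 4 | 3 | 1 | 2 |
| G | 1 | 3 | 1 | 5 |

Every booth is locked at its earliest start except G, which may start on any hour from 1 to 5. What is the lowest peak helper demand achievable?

G@1: h1:9  h2:4  h3:3  h4:3  h5:0 → peak 9
G@2: h1:6  h2:7  h3:3  h4:3  h5:0 → peak 7
G@3: h1:6  h2:4  h3:6  h4:3  h5:0 → peak 6
G@4: h1:6  h2:4  h3:3  h4:6  h5:0 → peak 6
G@5: h1:6  h2:4  h3:3  h4:3  h5:3 → peak 6
Best is G@3, peak 6.

6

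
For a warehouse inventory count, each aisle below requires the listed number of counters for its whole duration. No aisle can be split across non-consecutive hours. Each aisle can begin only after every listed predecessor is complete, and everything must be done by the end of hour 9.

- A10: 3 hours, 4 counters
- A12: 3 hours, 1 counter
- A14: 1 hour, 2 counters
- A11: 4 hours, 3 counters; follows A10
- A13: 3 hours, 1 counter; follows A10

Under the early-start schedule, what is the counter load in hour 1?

At early start, hour 1 has: A10, A12, A14.
Demand: 4 + 1 + 2 = 7.

7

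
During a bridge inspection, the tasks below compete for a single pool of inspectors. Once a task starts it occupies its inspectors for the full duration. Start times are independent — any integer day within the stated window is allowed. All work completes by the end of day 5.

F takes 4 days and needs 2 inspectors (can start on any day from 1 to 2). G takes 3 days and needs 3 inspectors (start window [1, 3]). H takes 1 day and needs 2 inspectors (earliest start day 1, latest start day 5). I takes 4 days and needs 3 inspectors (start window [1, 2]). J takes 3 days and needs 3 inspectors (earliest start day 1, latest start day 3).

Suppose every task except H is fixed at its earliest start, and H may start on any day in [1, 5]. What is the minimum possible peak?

11

H@1: d1:13  d2:11  d3:11  d4:5  d5:0 → peak 13
H@2: d1:11  d2:13  d3:11  d4:5  d5:0 → peak 13
H@3: d1:11  d2:11  d3:13  d4:5  d5:0 → peak 13
H@4: d1:11  d2:11  d3:11  d4:7  d5:0 → peak 11
H@5: d1:11  d2:11  d3:11  d4:5  d5:2 → peak 11
Best is H@4, peak 11.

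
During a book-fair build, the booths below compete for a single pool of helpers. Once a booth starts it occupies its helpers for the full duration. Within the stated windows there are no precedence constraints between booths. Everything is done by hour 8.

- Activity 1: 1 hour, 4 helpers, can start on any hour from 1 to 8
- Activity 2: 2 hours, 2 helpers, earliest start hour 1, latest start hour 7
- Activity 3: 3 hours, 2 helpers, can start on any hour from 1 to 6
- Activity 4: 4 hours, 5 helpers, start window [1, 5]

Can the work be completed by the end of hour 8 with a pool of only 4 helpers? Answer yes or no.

Total helper-hours = 34; over 8 hours the average is 34/8 > 4, so some hour must exceed 4.

no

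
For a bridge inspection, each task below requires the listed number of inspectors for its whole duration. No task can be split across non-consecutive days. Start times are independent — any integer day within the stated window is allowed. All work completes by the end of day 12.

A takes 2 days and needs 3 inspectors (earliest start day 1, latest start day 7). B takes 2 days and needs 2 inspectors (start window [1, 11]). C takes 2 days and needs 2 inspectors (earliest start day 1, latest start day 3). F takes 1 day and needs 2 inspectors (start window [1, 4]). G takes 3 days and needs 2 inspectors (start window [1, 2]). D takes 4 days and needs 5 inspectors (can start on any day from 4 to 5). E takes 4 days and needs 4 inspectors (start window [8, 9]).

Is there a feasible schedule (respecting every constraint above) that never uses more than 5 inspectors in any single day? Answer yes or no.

The minimum achievable peak is 6; 5 < 6, so no feasible schedule stays within the cap.

no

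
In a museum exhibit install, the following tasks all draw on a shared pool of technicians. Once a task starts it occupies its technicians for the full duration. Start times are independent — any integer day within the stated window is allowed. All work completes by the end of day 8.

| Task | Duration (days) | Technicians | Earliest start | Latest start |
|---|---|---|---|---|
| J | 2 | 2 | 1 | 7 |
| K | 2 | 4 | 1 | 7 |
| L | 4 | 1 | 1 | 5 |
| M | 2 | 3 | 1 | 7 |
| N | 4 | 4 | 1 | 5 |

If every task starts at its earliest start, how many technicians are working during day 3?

5

At early start, day 3 has: L, N.
Demand: 1 + 4 = 5.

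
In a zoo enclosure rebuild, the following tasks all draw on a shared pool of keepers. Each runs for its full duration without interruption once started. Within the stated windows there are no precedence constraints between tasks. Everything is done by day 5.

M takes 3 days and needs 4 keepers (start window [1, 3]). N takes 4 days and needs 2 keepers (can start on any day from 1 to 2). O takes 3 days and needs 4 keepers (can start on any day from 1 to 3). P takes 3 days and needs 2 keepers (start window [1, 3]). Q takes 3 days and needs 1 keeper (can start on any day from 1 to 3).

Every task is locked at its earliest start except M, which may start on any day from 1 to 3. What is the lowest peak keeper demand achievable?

13

M@1: d1:13  d2:13  d3:13  d4:2  d5:0 → peak 13
M@2: d1:9  d2:13  d3:13  d4:6  d5:0 → peak 13
M@3: d1:9  d2:9  d3:13  d4:6  d5:4 → peak 13
Best is M@1, peak 13.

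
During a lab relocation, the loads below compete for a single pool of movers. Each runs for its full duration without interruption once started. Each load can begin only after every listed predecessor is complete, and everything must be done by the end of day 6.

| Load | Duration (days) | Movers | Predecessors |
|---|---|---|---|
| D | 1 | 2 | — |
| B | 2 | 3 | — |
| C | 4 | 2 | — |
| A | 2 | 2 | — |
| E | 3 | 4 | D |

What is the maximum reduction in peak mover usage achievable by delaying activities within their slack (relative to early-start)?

Early-start peak: d1:9  d2:11  d3:6  d4:6  d5:0  d6:0 ⇒ 11.
Leveled (D@1, B@1, C@3, A@2, E@4): d1:5  d2:5  d3:4  d4:6  d5:6  d6:6 ⇒ 6.
Reduction 11 − 6 = 5.

5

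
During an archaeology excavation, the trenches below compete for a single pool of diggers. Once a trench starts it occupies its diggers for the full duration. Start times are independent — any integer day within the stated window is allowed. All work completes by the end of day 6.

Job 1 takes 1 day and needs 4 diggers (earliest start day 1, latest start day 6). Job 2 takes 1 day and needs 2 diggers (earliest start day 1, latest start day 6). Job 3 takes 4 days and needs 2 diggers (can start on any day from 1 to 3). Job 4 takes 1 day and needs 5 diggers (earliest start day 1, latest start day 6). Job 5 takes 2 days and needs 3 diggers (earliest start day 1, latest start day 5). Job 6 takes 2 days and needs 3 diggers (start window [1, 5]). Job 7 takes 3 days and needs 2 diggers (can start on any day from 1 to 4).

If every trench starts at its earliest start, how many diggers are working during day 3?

4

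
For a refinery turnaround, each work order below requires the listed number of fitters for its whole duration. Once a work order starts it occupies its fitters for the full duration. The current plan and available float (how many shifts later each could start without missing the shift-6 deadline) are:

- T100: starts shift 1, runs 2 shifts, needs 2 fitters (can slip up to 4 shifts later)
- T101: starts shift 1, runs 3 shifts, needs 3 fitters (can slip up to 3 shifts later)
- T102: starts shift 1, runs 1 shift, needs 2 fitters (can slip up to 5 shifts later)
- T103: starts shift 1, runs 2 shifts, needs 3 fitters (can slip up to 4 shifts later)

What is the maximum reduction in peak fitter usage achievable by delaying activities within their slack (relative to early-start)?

5

Early-start peak: s1:10  s2:8  s3:3  s4:0  s5:0  s6:0 ⇒ 10.
Leveled (T100@1, T101@1, T102@3, T103@4): s1:5  s2:5  s3:5  s4:3  s5:3  s6:0 ⇒ 5.
Reduction 10 − 5 = 5.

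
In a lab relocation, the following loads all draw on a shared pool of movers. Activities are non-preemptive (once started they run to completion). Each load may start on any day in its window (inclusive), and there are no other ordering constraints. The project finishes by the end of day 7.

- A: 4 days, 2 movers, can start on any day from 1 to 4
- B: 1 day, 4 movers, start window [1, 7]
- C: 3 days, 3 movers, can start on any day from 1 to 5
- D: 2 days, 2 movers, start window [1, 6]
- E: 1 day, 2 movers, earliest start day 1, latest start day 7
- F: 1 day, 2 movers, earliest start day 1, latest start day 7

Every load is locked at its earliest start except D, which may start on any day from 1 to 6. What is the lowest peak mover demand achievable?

13

D@1: d1:15  d2:7  d3:5  d4:2  d5:0  d6:0  d7:0 → peak 15
D@2: d1:13  d2:7  d3:7  d4:2  d5:0  d6:0  d7:0 → peak 13
D@3: d1:13  d2:5  d3:7  d4:4  d5:0  d6:0  d7:0 → peak 13
D@4: d1:13  d2:5  d3:5  d4:4  d5:2  d6:0  d7:0 → peak 13
D@5: d1:13  d2:5  d3:5  d4:2  d5:2  d6:2  d7:0 → peak 13
D@6: d1:13  d2:5  d3:5  d4:2  d5:0  d6:2  d7:2 → peak 13
Best is D@2, peak 13.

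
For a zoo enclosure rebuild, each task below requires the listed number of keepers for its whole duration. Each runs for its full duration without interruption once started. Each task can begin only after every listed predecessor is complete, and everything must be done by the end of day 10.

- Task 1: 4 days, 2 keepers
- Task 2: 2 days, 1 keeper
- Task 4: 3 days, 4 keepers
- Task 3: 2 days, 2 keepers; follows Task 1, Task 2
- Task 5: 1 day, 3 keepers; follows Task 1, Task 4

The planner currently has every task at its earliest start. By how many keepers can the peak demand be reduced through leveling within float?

Early-start peak: d1:7  d2:7  d3:6  d4:2  d5:5  d6:2  d7:0  d8:0  d9:0  d10:0 ⇒ 7.
Leveled (Task 1@1, Task 2@1, Task 4@5, Task 3@8, Task 5@10): d1:3  d2:3  d3:2  d4:2  d5:4  d6:4  d7:4  d8:2  d9:2  d10:3 ⇒ 4.
Reduction 7 − 4 = 3.

3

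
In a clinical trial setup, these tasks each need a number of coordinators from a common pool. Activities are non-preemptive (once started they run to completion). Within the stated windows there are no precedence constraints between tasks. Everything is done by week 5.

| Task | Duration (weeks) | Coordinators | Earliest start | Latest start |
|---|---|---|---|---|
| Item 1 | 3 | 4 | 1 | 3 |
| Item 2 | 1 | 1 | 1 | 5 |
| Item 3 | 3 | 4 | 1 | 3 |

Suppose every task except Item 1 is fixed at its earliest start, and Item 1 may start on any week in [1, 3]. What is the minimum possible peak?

Item 1@1: w1:9  w2:8  w3:8  w4:0  w5:0 → peak 9
Item 1@2: w1:5  w2:8  w3:8  w4:4  w5:0 → peak 8
Item 1@3: w1:5  w2:4  w3:8  w4:4  w5:4 → peak 8
Best is Item 1@2, peak 8.

8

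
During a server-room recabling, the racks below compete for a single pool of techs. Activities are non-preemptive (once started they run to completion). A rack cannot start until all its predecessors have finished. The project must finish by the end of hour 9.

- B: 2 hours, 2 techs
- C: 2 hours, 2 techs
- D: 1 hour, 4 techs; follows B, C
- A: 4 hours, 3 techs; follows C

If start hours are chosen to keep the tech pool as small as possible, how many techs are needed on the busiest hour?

4

Early-start (B@1, C@1, D@3, A@3) gives peak 7: h1:4  h2:4  h3:7  h4:3  h5:3  h6:3  h7:0  h8:0  h9:0.
Shift A→4.
Schedule B@1, C@1, D@3, A@4: h1:4  h2:4  h3:4  h4:3  h5:3  h6:3  h7:3  h8:0  h9:0 — peak 4.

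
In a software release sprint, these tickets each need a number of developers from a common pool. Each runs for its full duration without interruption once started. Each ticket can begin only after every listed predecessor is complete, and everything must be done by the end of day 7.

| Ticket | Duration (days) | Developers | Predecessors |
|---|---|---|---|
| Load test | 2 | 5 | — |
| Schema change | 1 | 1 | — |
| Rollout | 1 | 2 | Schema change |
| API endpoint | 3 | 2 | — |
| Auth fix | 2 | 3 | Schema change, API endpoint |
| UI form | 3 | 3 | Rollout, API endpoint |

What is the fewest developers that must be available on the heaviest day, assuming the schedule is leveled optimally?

Early-start (Load test@1, Schema change@1, Rollout@2, API endpoint@1, Auth fix@4, UI form@4) gives peak 9: d1:8  d2:9  d3:2  d4:6  d5:6  d6:3  d7:0.
Shift Rollout→3, API endpoint→2, Auth fix→5, UI form→5.
Schedule Load test@1, Schema change@1, Rollout@3, API endpoint@2, Auth fix@5, UI form@5: d1:6  d2:7  d3:4  d4:2  d5:6  d6:6  d7:3 — peak 7.

7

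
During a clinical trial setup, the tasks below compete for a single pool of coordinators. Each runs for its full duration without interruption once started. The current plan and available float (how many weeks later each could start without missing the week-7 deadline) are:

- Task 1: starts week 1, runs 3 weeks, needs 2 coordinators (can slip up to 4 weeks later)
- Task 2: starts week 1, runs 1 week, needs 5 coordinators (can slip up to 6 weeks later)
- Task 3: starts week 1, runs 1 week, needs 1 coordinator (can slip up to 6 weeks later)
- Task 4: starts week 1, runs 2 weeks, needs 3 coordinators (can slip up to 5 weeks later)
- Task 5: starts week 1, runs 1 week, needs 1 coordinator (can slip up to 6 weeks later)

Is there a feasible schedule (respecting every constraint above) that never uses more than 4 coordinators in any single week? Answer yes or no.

no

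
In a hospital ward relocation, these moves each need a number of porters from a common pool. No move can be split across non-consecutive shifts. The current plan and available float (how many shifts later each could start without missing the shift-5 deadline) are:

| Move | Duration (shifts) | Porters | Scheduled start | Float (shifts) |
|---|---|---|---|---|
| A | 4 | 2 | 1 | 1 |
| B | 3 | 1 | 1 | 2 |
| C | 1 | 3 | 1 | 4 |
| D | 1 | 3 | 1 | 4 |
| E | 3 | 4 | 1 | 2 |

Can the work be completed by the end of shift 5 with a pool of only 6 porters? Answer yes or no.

no

The minimum achievable peak is 7; 6 < 7, so no feasible schedule stays within the cap.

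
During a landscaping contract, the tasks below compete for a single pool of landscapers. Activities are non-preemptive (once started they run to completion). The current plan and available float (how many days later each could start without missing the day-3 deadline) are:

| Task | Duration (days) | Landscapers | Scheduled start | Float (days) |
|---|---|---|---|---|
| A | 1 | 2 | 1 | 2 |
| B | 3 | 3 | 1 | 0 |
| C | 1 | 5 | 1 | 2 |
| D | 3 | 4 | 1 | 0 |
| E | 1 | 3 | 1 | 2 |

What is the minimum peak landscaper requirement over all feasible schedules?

12

Early-start (A@1, B@1, C@1, D@1, E@1) gives peak 17: d1:17  d2:7  d3:7.
Shift C→2.
Schedule A@1, B@1, C@2, D@1, E@1: d1:12  d2:12  d3:7 — peak 12.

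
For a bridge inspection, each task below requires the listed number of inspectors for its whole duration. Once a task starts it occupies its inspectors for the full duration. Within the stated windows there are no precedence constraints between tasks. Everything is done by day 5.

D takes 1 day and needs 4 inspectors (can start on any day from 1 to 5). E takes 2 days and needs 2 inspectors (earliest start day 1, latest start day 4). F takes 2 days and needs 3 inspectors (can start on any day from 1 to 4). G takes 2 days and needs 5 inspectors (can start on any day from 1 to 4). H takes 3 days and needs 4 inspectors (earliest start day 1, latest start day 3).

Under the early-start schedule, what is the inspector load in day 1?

18

At early start, day 1 has: D, E, F, G, H.
Demand: 4 + 2 + 3 + 5 + 4 = 18.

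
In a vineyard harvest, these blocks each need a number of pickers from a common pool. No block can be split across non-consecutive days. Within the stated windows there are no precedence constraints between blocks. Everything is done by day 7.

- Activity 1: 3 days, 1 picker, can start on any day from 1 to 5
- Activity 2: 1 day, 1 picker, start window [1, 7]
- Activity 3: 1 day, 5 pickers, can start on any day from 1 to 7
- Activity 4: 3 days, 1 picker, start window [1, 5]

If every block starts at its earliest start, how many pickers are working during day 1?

At early start, day 1 has: Activity 1, Activity 2, Activity 3, Activity 4.
Demand: 1 + 1 + 5 + 1 = 8.

8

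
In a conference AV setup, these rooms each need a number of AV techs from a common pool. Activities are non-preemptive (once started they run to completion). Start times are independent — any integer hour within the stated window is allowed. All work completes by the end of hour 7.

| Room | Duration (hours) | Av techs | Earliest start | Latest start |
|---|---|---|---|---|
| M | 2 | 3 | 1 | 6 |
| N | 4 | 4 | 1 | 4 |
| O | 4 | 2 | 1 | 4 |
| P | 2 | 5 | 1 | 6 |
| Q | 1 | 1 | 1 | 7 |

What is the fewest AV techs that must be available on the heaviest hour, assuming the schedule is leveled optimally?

7

Early-start (M@1, N@1, O@1, P@1, Q@1) gives peak 15: h1:15  h2:14  h3:6  h4:6  h5:0  h6:0  h7:0.
Shift O→3, P→5, Q→3.
Schedule M@1, N@1, O@3, P@5, Q@3: h1:7  h2:7  h3:7  h4:6  h5:7  h6:7  h7:0 — peak 7.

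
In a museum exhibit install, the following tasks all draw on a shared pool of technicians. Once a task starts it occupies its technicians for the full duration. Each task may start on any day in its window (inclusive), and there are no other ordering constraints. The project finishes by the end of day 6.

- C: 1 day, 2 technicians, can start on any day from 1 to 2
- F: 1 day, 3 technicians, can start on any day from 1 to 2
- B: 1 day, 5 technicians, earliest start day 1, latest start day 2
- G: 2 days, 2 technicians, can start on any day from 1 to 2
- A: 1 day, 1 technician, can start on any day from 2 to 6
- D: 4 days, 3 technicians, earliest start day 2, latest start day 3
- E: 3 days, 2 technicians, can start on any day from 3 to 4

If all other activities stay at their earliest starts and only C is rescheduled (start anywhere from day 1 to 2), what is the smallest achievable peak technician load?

10

C@1: d1:12  d2:6  d3:5  d4:5  d5:5  d6:0 → peak 12
C@2: d1:10  d2:8  d3:5  d4:5  d5:5  d6:0 → peak 10
Best is C@2, peak 10.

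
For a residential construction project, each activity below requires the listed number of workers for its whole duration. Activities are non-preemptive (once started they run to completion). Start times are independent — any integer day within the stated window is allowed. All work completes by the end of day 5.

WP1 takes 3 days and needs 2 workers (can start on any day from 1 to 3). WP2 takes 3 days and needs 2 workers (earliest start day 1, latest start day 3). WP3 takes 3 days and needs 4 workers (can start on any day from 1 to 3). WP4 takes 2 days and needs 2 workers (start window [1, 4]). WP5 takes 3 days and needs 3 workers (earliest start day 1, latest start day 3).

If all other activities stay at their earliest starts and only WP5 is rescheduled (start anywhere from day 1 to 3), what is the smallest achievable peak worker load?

11

WP5@1: d1:13  d2:13  d3:11  d4:0  d5:0 → peak 13
WP5@2: d1:10  d2:13  d3:11  d4:3  d5:0 → peak 13
WP5@3: d1:10  d2:10  d3:11  d4:3  d5:3 → peak 11
Best is WP5@3, peak 11.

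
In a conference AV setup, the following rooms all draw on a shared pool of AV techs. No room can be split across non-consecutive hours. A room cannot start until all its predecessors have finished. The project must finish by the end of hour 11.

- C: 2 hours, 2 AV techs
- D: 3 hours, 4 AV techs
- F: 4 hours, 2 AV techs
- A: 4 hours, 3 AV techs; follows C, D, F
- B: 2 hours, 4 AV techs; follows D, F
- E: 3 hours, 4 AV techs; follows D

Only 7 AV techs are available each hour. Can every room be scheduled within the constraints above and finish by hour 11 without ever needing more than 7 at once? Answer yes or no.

Schedule C@1, D@1, F@3, A@7, B@7, E@4: h1:6  h2:6  h3:6  h4:6  h5:6  h6:6  h7:7  h8:7  h9:3  h10:3  h11:0 — peak 7 ≤ 7.

yes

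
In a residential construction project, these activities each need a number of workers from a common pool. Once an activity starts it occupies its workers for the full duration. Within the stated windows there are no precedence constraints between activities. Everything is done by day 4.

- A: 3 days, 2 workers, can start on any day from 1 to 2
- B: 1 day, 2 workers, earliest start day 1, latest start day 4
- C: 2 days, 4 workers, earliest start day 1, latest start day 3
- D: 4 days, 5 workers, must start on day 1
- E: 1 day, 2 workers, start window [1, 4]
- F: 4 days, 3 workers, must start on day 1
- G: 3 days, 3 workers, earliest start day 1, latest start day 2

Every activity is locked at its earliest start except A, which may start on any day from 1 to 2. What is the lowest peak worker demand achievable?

A@1: d1:21  d2:17  d3:13  d4:8 → peak 21
A@2: d1:19  d2:17  d3:13  d4:10 → peak 19
Best is A@2, peak 19.

19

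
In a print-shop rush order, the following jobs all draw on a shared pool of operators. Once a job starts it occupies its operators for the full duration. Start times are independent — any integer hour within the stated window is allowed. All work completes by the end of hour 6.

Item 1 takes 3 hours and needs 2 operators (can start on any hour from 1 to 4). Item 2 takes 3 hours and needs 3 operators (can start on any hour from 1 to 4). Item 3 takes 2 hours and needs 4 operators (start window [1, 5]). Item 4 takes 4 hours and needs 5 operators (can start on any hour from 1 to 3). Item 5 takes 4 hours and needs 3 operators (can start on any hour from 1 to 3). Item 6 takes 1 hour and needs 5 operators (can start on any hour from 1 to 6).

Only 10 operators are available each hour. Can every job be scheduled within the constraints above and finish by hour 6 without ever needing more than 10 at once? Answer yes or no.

no

The minimum achievable peak is 11; 10 < 11, so no feasible schedule stays within the cap.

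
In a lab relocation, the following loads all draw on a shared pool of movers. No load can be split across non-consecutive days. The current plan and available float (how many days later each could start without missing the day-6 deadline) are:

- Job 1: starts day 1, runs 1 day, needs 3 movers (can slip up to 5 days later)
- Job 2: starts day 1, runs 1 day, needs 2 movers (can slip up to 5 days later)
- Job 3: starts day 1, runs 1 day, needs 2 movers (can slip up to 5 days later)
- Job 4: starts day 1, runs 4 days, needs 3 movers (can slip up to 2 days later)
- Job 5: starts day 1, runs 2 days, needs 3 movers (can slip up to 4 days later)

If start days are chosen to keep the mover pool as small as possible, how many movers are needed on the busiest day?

Early-start (Job 1@1, Job 2@1, Job 3@1, Job 4@1, Job 5@1) gives peak 13: d1:13  d2:6  d3:3  d4:3  d5:0  d6:0.
Shift Job 3→2, Job 4→2, Job 5→3.
Schedule Job 1@1, Job 2@1, Job 3@2, Job 4@2, Job 5@3: d1:5  d2:5  d3:6  d4:6  d5:3  d6:0 — peak 6.

6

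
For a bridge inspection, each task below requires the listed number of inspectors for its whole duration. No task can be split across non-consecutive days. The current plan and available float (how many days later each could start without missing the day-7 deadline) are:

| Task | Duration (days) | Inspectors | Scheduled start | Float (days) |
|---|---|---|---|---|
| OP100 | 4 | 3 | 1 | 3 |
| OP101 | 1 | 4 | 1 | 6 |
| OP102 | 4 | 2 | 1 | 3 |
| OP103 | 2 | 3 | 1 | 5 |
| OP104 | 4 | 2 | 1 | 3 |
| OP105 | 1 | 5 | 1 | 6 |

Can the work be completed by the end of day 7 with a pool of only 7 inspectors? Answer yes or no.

Schedule OP100@1, OP101@1, OP102@2, OP103@5, OP104@2, OP105@7: d1:7  d2:7  d3:7  d4:7  d5:7  d6:3  d7:5 — peak 7 ≤ 7.

yes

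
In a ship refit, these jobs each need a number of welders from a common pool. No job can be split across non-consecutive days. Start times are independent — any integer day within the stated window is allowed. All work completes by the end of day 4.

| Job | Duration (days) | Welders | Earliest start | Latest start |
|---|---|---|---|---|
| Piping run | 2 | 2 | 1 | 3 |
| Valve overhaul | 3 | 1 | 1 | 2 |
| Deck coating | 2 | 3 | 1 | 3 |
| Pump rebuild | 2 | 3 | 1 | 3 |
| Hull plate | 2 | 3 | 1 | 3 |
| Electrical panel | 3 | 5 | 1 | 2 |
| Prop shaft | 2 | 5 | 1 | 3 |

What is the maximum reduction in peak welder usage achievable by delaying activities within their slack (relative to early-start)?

Early-start peak: d1:22  d2:22  d3:6  d4:0 ⇒ 22.
Leveled (Piping run@1, Valve overhaul@1, Deck coating@1, Pump rebuild@1, Hull plate@3, Electrical panel@1, Prop shaft@3): d1:14  d2:14  d3:14  d4:8 ⇒ 14.
Reduction 22 − 14 = 8.

8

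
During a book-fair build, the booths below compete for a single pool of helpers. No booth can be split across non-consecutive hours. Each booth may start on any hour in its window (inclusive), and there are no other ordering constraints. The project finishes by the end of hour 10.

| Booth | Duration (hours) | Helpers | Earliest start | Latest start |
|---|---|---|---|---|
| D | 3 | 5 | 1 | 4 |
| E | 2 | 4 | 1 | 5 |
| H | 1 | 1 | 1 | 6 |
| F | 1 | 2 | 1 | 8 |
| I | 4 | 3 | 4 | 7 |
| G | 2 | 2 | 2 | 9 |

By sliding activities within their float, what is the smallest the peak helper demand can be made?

5

Early-start (D@1, E@1, H@1, F@1, I@4, G@2) gives peak 12: h1:12  h2:11  h3:7  h4:3  h5:3  h6:3  h7:3  h8:0  h9:0  h10:0.
Shift E→4, H→4, F→6, I→6, G→7.
Schedule D@1, E@4, H@4, F@6, I@6, G@7: h1:5  h2:5  h3:5  h4:5  h5:4  h6:5  h7:5  h8:5  h9:3  h10:0 — peak 5.
Total helper-hours = 42 over 10 hours ⇒ peak ≥ ⌈42/10⌉ = 5, so 5 is optimal.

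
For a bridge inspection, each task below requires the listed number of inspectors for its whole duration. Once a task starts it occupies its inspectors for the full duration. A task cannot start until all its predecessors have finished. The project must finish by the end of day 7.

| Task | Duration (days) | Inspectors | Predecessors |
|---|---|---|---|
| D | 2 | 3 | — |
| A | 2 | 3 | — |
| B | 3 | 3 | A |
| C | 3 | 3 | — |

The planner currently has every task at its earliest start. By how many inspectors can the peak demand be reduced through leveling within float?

3

Early-start peak: d1:9  d2:9  d3:6  d4:3  d5:3  d6:0  d7:0 ⇒ 9.
Leveled (D@1, A@1, B@3, C@3): d1:6  d2:6  d3:6  d4:6  d5:6  d6:0  d7:0 ⇒ 6.
Reduction 9 − 6 = 3.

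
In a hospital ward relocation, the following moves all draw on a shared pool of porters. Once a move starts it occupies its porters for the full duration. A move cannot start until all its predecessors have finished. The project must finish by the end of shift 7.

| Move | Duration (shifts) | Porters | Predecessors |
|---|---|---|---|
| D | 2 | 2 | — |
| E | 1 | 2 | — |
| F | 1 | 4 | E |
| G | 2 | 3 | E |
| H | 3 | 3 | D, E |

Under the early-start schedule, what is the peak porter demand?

Early-start schedule: D@1, E@1, F@2, G@2, H@3.
Load per shift: shift 1: 4, shift 2: 9, shift 3: 6, shift 4: 3, shift 5: 3, shift 6: 0, shift 7: 0.
Peak is 9.

9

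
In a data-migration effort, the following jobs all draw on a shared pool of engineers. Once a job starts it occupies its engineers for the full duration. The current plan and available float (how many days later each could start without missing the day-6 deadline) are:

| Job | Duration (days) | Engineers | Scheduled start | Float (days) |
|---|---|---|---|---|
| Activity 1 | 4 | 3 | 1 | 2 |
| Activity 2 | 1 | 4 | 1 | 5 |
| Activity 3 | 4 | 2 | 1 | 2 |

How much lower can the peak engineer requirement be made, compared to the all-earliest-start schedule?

4

Early-start peak: d1:9  d2:5  d3:5  d4:5  d5:0  d6:0 ⇒ 9.
Leveled (Activity 1@1, Activity 2@5, Activity 3@1): d1:5  d2:5  d3:5  d4:5  d5:4  d6:0 ⇒ 5.
Reduction 9 − 5 = 4.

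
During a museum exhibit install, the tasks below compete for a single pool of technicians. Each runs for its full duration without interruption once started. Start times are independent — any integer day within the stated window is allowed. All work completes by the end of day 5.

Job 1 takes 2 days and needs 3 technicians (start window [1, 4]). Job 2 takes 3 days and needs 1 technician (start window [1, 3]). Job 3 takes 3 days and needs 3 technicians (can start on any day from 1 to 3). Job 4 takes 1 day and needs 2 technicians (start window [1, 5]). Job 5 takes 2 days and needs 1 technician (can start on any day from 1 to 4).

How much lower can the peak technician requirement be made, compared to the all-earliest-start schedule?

Early-start peak: d1:10  d2:8  d3:4  d4:0  d5:0 ⇒ 10.
Leveled (Job 1@1, Job 2@1, Job 3@3, Job 4@4, Job 5@1): d1:5  d2:5  d3:4  d4:5  d5:3 ⇒ 5.
Reduction 10 − 5 = 5.

5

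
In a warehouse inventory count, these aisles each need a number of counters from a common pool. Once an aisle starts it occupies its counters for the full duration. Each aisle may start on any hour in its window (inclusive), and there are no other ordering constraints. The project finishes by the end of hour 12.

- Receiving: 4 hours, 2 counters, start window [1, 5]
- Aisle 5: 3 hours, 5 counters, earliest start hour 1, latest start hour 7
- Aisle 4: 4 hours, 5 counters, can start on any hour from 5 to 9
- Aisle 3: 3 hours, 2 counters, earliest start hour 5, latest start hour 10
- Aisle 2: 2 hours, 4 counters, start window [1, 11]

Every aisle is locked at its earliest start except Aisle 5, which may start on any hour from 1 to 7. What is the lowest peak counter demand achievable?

11

Aisle 5@1: h1:11  h2:11  h3:7  h4:2  h5:7  h6:7  h7:7  h8:5  h9:0  h10:0  h11:0  h12:0 → peak 11
Aisle 5@2: h1:6  h2:11  h3:7  h4:7  h5:7  h6:7  h7:7  h8:5  h9:0  h10:0  h11:0  h12:0 → peak 11
Aisle 5@3: h1:6  h2:6  h3:7  h4:7  h5:12  h6:7  h7:7  h8:5  h9:0  h10:0  h11:0  h12:0 → peak 12
Aisle 5@4: h1:6  h2:6  h3:2  h4:7  h5:12  h6:12  h7:7  h8:5  h9:0  h10:0  h11:0  h12:0 → peak 12
Aisle 5@5: h1:6  h2:6  h3:2  h4:2  h5:12  h6:12  h7:12  h8:5  h9:0  h10:0  h11:0  h12:0 → peak 12
Aisle 5@6: h1:6  h2:6  h3:2  h4:2  h5:7  h6:12  h7:12  h8:10  h9:0  h10:0  h11:0  h12:0 → peak 12
Aisle 5@7: h1:6  h2:6  h3:2  h4:2  h5:7  h6:7  h7:12  h8:10  h9:5  h10:0  h11:0  h12:0 → peak 12
Best is Aisle 5@1, peak 11.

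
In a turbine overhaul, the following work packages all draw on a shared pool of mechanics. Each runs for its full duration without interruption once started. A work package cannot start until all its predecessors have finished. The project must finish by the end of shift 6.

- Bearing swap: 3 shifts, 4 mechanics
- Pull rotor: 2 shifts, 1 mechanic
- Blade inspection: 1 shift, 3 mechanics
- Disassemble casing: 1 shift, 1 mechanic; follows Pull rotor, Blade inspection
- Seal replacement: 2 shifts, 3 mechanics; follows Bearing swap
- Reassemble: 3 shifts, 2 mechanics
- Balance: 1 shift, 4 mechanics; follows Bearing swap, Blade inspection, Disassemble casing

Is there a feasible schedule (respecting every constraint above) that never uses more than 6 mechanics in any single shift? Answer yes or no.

no

The minimum achievable peak is 7; 6 < 7, so no feasible schedule stays within the cap.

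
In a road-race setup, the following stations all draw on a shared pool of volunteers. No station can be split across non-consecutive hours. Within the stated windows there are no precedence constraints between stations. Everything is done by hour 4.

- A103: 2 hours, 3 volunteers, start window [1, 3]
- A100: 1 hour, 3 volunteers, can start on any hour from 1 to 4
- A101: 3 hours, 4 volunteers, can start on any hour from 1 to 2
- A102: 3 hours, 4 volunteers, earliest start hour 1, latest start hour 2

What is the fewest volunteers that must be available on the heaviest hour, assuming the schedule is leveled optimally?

Early-start (A103@1, A100@1, A101@1, A102@1) gives peak 14: h1:14  h2:11  h3:8  h4:0.
Shift A102→2.
Schedule A103@1, A100@1, A101@1, A102@2: h1:10  h2:11  h3:8  h4:4 — peak 11.

11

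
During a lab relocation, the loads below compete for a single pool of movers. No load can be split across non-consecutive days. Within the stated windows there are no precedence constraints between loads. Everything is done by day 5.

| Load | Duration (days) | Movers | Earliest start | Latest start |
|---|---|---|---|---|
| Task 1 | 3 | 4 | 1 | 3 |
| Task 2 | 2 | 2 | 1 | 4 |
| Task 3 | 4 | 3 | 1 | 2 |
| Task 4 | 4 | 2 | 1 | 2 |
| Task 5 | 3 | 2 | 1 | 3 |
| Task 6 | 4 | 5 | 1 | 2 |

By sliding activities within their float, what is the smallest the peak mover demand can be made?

Early-start (Task 1@1, Task 2@1, Task 3@1, Task 4@1, Task 5@1, Task 6@1) gives peak 18: d1:18  d2:18  d3:16  d4:10  d5:0.
Shift Task 5→3.
Schedule Task 1@1, Task 2@1, Task 3@1, Task 4@1, Task 5@3, Task 6@1: d1:16  d2:16  d3:16  d4:12  d5:2 — peak 16.

16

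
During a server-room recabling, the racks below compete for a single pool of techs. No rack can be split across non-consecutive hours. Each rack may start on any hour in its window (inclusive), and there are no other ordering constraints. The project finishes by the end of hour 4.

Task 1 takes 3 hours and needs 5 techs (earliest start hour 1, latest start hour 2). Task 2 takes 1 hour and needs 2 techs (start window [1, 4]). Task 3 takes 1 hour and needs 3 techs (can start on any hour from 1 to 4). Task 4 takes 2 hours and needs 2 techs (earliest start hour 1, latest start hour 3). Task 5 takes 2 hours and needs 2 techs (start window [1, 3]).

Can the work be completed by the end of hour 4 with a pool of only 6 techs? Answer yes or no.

Total tech-hours = 28; over 4 hours the average is 28/4 > 6, so some hour must exceed 6.

no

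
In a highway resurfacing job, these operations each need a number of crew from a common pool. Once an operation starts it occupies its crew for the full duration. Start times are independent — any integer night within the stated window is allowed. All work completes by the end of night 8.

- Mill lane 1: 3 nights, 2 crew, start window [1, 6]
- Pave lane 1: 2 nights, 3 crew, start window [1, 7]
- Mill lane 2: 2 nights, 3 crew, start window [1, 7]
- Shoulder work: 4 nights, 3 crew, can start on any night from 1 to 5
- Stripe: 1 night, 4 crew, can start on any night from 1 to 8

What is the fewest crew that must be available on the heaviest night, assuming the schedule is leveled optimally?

6

Early-start (Mill lane 1@1, Pave lane 1@1, Mill lane 2@1, Shoulder work@1, Stripe@1) gives peak 15: n1:15  n2:11  n3:5  n4:3  n5:0  n6:0  n7:0  n8:0.
Shift Mill lane 2→3, Shoulder work→4, Stripe→8.
Schedule Mill lane 1@1, Pave lane 1@1, Mill lane 2@3, Shoulder work@4, Stripe@8: n1:5  n2:5  n3:5  n4:6  n5:3  n6:3  n7:3  n8:4 — peak 6.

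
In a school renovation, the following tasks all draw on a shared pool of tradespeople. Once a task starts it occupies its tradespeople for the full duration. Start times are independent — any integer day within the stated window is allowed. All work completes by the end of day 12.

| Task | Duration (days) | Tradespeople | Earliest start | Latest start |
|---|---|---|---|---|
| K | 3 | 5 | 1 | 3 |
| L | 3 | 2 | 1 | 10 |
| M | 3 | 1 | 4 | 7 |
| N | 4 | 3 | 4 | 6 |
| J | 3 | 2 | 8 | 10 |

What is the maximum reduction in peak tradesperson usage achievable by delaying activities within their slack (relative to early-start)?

Early-start peak: d1:7  d2:7  d3:7  d4:4  d5:4  d6:4  d7:3  d8:2  d9:2  d10:2  d11:0  d12:0 ⇒ 7.
Leveled (K@1, L@4, M@7, N@4, J@8): d1:5  d2:5  d3:5  d4:5  d5:5  d6:5  d7:4  d8:3  d9:3  d10:2  d11:0  d12:0 ⇒ 5.
Reduction 7 − 5 = 2.

2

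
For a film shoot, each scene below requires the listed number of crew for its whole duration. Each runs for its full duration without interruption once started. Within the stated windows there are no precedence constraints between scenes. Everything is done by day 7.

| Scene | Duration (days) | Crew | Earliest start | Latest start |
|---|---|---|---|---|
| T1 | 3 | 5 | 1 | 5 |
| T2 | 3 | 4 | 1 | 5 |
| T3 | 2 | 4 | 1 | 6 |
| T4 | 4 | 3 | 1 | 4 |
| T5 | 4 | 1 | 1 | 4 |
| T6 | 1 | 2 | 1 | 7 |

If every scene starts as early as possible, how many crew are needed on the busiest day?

19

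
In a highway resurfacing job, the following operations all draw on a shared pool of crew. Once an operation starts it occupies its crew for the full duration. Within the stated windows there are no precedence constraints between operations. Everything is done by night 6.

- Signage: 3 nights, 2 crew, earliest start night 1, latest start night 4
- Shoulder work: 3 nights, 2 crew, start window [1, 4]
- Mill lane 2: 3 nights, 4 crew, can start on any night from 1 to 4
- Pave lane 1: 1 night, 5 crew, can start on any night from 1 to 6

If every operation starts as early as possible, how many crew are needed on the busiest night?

13

Early-start schedule: Signage@1, Shoulder work@1, Mill lane 2@1, Pave lane 1@1.
Load per night: night 1: 13, night 2: 8, night 3: 8, night 4: 0, night 5: 0, night 6: 0.
Peak is 13.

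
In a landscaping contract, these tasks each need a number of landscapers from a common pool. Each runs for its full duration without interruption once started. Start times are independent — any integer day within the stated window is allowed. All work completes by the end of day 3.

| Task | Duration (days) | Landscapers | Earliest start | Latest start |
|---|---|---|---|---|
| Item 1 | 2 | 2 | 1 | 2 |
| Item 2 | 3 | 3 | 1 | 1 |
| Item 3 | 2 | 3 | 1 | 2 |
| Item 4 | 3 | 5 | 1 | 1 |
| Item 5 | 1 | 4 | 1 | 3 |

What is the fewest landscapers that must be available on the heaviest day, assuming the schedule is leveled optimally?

13

Early-start (Item 1@1, Item 2@1, Item 3@1, Item 4@1, Item 5@1) gives peak 17: d1:17  d2:13  d3:8.
Shift Item 5→3.
Schedule Item 1@1, Item 2@1, Item 3@1, Item 4@1, Item 5@3: d1:13  d2:13  d3:12 — peak 13.
Total landscaper-days = 38 over 3 days ⇒ peak ≥ ⌈38/3⌉ = 13, so 13 is optimal.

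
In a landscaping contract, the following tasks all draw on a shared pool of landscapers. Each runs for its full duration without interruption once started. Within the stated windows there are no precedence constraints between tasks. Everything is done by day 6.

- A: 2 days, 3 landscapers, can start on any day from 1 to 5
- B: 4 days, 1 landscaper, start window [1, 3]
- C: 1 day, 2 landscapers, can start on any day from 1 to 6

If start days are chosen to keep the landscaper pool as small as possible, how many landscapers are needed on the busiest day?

3

Early-start (A@1, B@1, C@1) gives peak 6: d1:6  d2:4  d3:1  d4:1  d5:0  d6:0.
Shift B→3, C→3.
Schedule A@1, B@3, C@3: d1:3  d2:3  d3:3  d4:1  d5:1  d6:1 — peak 3.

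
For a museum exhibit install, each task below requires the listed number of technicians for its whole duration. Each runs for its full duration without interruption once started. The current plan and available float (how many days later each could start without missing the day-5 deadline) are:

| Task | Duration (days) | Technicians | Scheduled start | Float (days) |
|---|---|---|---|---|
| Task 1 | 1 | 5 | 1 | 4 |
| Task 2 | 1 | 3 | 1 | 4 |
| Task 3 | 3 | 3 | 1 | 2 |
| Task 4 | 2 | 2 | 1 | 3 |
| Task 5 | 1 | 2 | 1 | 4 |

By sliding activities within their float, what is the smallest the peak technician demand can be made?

5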